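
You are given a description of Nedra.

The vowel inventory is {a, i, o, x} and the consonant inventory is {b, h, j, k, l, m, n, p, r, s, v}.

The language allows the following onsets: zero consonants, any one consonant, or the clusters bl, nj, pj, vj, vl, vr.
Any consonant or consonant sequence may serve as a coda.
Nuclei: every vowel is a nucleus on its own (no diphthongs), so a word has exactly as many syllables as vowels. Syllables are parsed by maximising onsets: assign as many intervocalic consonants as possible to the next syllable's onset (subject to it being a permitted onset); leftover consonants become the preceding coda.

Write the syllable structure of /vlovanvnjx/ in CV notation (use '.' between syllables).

The vowels are o, a, x — 3 nuclei, so 3 syllables.
σ1/σ2 boundary: /v/ is a single consonant, so it becomes the next onset.
σ2/σ3 boundary: cluster /nvnj/ — the longest permitted-onset suffix is /nj/; onset = /nj/, preceding coda = /nv/.
Putting it together: vlo.vanv.njx.
Mapping each syllable to C/V: /vlo/ → CCV, /vanv/ → CVCC, /njx/ → CCV.

CCV.CVCC.CCV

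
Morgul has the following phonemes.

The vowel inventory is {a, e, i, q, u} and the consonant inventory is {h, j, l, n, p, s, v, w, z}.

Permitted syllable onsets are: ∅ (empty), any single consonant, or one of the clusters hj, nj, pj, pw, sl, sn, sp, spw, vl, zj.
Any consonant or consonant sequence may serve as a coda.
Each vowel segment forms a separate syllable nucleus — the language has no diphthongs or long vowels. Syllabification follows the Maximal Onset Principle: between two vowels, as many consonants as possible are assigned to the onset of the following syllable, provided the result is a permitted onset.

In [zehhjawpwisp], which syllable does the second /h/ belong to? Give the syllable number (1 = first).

Nuclei (vowels): e, a, i → 3 syllables.
Between /e/ (V1) and /a/ (V2): /hhj/ — longest licit onset from the right is /hj/, leaving /h/ as coda.
Between /a/ (V2) and /i/ (V3): /wpw/ — longest licit onset from the right is /pw/, leaving /w/ as coda.
Result: zeh.hjaw.pwisp.
The second /h/ is in the onset of syllable 2 (/hjaw/).

2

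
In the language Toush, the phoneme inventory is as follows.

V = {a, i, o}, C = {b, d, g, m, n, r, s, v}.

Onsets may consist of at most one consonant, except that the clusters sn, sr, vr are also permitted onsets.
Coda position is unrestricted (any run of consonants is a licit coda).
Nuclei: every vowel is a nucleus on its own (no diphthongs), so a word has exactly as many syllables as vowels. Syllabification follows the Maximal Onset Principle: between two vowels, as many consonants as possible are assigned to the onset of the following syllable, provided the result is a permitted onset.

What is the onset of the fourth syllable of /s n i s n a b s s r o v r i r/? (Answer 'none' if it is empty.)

The vowels are i, a, o, i — 4 nuclei, so 4 syllables.
/i…a/ gap (V1→V2): /sn/ is a licit onset in full, so it all attaches to the next syllable.
/a…o/ gap (V2→V3): /bssr/; trying suffixes from longest down, /sr/ is the first permitted one, so coda /bs/ | onset /sr/.
/o…i/ gap (V3→V4): /vr/ — entire cluster is a permitted onset → onset /vr/, coda ∅.
Putting it together: sni.snabs.sro.vrir.
Syllable 4 is /vrir/: onset /vr/, nucleus /i/, coda /r/.

vr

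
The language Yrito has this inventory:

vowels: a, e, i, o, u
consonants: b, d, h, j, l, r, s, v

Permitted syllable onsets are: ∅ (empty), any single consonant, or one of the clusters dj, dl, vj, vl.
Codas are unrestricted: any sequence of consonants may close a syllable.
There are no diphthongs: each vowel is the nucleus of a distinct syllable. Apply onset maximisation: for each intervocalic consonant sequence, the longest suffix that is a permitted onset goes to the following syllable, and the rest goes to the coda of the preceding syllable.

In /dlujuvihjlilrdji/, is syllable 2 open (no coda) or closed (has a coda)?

open

The vowels are u, u, i, i, i — 5 nuclei, so 5 syllables.
V1 /u/ – V2 /u/: /j/ is a single consonant, so it becomes the next onset.
V2 /u/ – V3 /i/: /v/ is a single consonant, so it becomes the next onset.
V3 /i/ – V4 /i/: cluster /hjl/ — the longest permitted-onset suffix is /l/; onset = /l/, preceding coda = /hj/.
V4 /i/ – V5 /i/: /lrdj/ splits as /lr/ + /dj/ (/dj/ is the longest suffix that is a licit onset).
Syllabification: dlu.ju.vihj.lilr.dji.
Syllable 2 is /ju/; it ends in its nucleus with no coda, so it is open.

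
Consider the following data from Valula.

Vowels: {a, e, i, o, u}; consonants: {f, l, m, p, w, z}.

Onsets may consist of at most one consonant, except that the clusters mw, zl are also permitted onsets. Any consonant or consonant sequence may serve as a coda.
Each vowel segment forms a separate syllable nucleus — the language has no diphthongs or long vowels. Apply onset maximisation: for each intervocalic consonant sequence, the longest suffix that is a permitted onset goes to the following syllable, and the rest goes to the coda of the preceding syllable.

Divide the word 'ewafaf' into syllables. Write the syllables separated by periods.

e.wa.faf

Nuclei (vowels): e, a, a → 3 syllables.
Between /e/ (V1) and /a/ (V2): /w/ → onset of the next syllable (single consonants are always licit onsets).
Between /a/ (V2) and /a/ (V3): /f/ → onset of the next syllable (single consonants are always licit onsets).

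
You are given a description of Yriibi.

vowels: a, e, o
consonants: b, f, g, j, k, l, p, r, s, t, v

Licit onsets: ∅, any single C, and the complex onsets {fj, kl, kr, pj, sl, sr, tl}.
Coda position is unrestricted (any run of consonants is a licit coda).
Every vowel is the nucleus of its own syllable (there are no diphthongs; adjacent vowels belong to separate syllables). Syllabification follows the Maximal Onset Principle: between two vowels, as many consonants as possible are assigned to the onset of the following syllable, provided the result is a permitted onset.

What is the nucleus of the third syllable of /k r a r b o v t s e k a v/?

e

Vowels present: a, o, e, a; each is a nucleus, giving 4 syllables.
The third nucleus (vowel 3 from the left) is /e/.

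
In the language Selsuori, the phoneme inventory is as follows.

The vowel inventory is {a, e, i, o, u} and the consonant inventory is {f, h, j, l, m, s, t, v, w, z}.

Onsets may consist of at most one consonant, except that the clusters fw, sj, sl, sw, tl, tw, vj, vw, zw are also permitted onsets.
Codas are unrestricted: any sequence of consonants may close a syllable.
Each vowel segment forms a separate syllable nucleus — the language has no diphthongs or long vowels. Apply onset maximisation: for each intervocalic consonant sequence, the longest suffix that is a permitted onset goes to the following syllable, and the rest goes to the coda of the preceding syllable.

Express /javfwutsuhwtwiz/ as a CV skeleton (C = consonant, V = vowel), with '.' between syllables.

CVC.CCVC.CVCC.CCVC

Nuclei (vowels): a, u, u, i → 4 syllables.
V1 /a/ – V2 /u/: /vfw/ splits as /v/ + /fw/ (/fw/ is the longest suffix that is a licit onset).
V2 /u/ – V3 /u/: /ts/; trying suffixes from longest down, /s/ is the first permitted one, so coda /t/ | onset /s/.
V3 /u/ – V4 /i/: /hwtw/ splits as /hw/ + /tw/ (/tw/ is the longest suffix that is a licit onset).
Syllabification: jav.fwut.suhw.twiz.
Mapping each syllable to C/V: /jav/ → CVC, /fwut/ → CCVC, /suhw/ → CVCC, /twiz/ → CCVC.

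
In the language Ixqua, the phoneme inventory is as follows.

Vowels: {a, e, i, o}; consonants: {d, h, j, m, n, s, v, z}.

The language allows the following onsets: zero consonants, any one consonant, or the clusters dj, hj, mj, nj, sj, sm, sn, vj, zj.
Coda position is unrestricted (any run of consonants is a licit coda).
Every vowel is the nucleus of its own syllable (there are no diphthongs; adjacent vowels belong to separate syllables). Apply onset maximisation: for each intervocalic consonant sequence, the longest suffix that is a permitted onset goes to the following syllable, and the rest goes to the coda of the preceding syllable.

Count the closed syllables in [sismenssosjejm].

Vowels present: i, e, o, e; each is a nucleus, giving 4 syllables.
σ1/σ2 boundary: /sm/ is a licit onset in full, so it all attaches to the next syllable.
σ2/σ3 boundary: cluster /nss/ — the longest permitted-onset suffix is /s/; onset = /s/, preceding coda = /ns/.
σ3/σ4 boundary: /sj/ is a licit onset in full, so it all attaches to the next syllable.
Result: si.smens.so.sjejm.
Classifying each syllable: /si/ (open), /smens/ (closed), /so/ (open), /sjejm/ (closed).
Closed syllables: 2.

2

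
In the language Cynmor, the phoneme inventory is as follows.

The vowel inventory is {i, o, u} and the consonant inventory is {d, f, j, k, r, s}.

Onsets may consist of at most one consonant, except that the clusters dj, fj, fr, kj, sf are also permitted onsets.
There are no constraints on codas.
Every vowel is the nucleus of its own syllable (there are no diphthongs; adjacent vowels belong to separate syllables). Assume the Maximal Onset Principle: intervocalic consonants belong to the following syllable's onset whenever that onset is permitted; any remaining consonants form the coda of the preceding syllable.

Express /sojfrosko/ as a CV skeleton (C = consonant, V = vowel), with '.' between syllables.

CVC.CCVC.CV

Vowels present: o, o, o; each is a nucleus, giving 3 syllables.
/o…o/ gap (V1→V2): cluster /jfr/ — the longest permitted-onset suffix is /fr/; onset = /fr/, preceding coda = /j/.
/o…o/ gap (V2→V3): /sk/; trying suffixes from longest down, /k/ is the first permitted one, so coda /s/ | onset /k/.
Syllabification: soj.fros.ko.
Mapping each syllable to C/V: /soj/ → CVC, /fros/ → CCVC, /ko/ → CV.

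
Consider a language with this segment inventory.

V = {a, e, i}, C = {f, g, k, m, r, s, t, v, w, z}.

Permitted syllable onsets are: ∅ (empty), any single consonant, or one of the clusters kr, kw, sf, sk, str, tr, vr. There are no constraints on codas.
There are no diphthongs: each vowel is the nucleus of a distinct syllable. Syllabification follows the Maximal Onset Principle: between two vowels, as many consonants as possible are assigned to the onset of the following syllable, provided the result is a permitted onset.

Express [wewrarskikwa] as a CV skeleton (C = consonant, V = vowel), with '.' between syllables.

CVC.CVC.CCV.CCV

Nuclei (vowels): e, a, i, a → 4 syllables.
Between /e/ (V1) and /a/ (V2): cluster /wr/ — the longest permitted-onset suffix is /r/; onset = /r/, preceding coda = /w/.
Between /a/ (V2) and /i/ (V3): /rsk/ splits as /r/ + /sk/ (/sk/ is the longest suffix that is a licit onset).
Between /i/ (V3) and /a/ (V4): cluster /kw/ — /kw/ is itself a permitted onset, so the whole cluster goes right; preceding coda = ∅.
Result: wew.rar.ski.kwa.
Mapping each syllable to C/V: /wew/ → CVC, /rar/ → CVC, /ski/ → CCV, /kwa/ → CCV.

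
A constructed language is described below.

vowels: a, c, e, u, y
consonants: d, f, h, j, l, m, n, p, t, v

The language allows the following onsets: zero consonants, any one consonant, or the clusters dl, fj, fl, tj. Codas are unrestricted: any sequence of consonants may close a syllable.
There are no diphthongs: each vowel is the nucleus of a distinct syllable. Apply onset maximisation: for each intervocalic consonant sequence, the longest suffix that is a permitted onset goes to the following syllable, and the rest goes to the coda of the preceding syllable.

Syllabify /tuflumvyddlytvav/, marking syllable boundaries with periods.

tu.flum.vyd.dlyt.vav

Vowels present: u, u, y, y, a; each is a nucleus, giving 5 syllables.
V1 /u/ – V2 /u/: cluster /fl/ — /fl/ is itself a permitted onset, so the whole cluster goes right; preceding coda = ∅.
V2 /u/ – V3 /y/: cluster /mv/ — the longest permitted-onset suffix is /v/; onset = /v/, preceding coda = /m/.
V3 /y/ – V4 /y/: /ddl/; trying suffixes from longest down, /dl/ is the first permitted one, so coda /d/ | onset /dl/.
V4 /y/ – V5 /a/: cluster /tv/ — the longest permitted-onset suffix is /v/; onset = /v/, preceding coda = /t/.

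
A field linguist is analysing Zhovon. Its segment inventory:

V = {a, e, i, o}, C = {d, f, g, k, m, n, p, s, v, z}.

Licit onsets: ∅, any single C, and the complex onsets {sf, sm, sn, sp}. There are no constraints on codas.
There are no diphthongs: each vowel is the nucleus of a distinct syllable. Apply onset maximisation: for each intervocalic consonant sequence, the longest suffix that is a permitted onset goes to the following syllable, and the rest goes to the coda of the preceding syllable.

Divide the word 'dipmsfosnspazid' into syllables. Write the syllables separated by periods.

dipm.sfosn.spa.zid

Nuclei (vowels): i, o, a, i → 4 syllables.
V1 /i/ – V2 /o/: /pmsf/ — longest licit onset from the right is /sf/, leaving /pm/ as coda.
V2 /o/ – V3 /a/: /snsp/ splits as /sn/ + /sp/ (/sp/ is the longest suffix that is a licit onset).
V3 /a/ – V4 /i/: /z/ is a single consonant, so it becomes the next onset.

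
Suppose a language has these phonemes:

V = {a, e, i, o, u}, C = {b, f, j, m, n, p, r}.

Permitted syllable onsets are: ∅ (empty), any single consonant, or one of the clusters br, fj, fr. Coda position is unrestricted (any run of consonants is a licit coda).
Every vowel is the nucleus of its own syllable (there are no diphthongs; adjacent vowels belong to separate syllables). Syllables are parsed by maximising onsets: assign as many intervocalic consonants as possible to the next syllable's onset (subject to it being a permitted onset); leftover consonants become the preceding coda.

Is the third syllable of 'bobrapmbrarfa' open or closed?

Nuclei (vowels): o, a, a, a → 4 syllables.
Between /o/ (V1) and /a/ (V2): /br/ is a licit onset in full, so it all attaches to the next syllable.
Between /a/ (V2) and /a/ (V3): /pmbr/; trying suffixes from longest down, /br/ is the first permitted one, so coda /pm/ | onset /br/.
Between /a/ (V3) and /a/ (V4): /rf/; trying suffixes from longest down, /f/ is the first permitted one, so coda /r/ | onset /f/.
Putting it together: bo.brapm.brar.fa.
Syllable 3 is /brar/ with coda /r/, so it is closed.

closed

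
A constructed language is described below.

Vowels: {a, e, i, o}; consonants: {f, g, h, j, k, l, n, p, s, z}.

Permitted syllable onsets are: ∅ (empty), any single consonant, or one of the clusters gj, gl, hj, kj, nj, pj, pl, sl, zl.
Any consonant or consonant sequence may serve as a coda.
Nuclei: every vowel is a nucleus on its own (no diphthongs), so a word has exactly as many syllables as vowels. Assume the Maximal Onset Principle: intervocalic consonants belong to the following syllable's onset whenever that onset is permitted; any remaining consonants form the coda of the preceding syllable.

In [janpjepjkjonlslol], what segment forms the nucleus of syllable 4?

o

The vowels are a, e, o, o — 4 nuclei, so 4 syllables.
The fourth nucleus (vowel 4 from the left) is /o/.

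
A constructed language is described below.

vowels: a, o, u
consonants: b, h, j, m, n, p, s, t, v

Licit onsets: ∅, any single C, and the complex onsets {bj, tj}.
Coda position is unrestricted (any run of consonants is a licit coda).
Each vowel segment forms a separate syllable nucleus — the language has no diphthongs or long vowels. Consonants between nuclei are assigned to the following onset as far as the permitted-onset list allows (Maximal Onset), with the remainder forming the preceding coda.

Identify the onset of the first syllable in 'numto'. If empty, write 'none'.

Nuclei (vowels): u, o → 2 syllables.
/u…o/ gap (V1→V2): /mt/ — longest licit onset from the right is /t/, leaving /m/ as coda.
Syllabification: num.to.
Syllable 1 is /num/: onset /n/, nucleus /u/, coda /m/.

n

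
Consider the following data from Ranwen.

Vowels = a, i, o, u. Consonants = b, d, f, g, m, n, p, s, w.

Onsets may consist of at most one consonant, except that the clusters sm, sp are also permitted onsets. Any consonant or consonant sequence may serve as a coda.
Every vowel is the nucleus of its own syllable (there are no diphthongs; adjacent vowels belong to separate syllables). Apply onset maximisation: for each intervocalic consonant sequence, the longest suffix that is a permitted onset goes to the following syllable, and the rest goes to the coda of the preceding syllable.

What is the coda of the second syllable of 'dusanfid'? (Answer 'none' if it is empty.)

n

Vowels present: u, a, i; each is a nucleus, giving 3 syllables.
Between /u/ (V1) and /a/ (V2): /s/ → onset of the next syllable (single consonants are always licit onsets).
Between /a/ (V2) and /i/ (V3): /nf/ splits as /n/ + /f/ (/f/ is the longest suffix that is a licit onset).
Putting it together: du.san.fid.
Syllable 2 is /san/: onset /s/, nucleus /a/, coda /n/.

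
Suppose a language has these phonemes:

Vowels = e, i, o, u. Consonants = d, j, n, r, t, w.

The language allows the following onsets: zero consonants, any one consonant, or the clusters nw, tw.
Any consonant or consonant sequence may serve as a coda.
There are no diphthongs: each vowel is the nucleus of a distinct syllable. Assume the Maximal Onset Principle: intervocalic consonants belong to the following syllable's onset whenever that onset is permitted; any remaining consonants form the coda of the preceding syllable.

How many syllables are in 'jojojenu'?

4

The vowels are o, o, e, u — 4 nuclei, so 4 syllables.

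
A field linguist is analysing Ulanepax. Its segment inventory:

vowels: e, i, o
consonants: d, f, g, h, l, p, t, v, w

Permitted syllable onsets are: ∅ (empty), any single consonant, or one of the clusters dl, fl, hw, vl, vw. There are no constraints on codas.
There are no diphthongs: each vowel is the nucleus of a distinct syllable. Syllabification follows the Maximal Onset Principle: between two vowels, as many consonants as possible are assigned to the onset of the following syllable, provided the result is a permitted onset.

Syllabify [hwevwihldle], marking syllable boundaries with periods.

Vowels present: e, i, e; each is a nucleus, giving 3 syllables.
Between /e/ (V1) and /i/ (V2): /vw/ — entire cluster is a permitted onset → onset /vw/, coda ∅.
Between /i/ (V2) and /e/ (V3): /hldl/; trying suffixes from longest down, /dl/ is the first permitted one, so coda /hl/ | onset /dl/.

hwe.vwihl.dle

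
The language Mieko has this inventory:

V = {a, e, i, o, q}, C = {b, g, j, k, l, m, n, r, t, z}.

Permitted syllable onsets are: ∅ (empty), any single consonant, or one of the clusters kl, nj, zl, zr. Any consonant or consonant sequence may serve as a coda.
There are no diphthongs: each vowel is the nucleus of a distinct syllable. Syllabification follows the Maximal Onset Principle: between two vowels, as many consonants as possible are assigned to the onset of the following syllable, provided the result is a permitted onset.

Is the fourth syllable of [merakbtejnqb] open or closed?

closed

Nuclei (vowels): e, a, e, q → 4 syllables.
Between /e/ (V1) and /a/ (V2): just /r/ — single C goes to the following onset.
Between /a/ (V2) and /e/ (V3): /kbt/ — longest licit onset from the right is /t/, leaving /kb/ as coda.
Between /e/ (V3) and /q/ (V4): cluster /jn/ — the longest permitted-onset suffix is /n/; onset = /n/, preceding coda = /j/.
Result: me.rakb.tej.nqb.
Syllable 4 is /nqb/ with coda /b/, so it is closed.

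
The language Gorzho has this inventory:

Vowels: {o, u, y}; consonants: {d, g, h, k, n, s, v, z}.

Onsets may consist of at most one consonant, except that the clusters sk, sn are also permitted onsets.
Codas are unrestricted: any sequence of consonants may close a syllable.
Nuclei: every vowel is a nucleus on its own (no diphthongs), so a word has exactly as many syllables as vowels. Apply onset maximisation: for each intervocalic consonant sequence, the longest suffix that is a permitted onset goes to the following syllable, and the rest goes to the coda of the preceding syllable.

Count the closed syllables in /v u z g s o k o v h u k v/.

The vowels are u, o, o, u — 4 nuclei, so 4 syllables.
σ1/σ2 boundary: /zgs/; trying suffixes from longest down, /s/ is the first permitted one, so coda /zg/ | onset /s/.
σ2/σ3 boundary: /k/ → onset of the next syllable (single consonants are always licit onsets).
σ3/σ4 boundary: cluster /vh/ — the longest permitted-onset suffix is /h/; onset = /h/, preceding coda = /v/.
So the parse is vuzg.so.kov.hukv.
Classifying each syllable: /vuzg/ (closed), /so/ (open), /kov/ (closed), /hukv/ (closed).
Closed syllables: 3.

3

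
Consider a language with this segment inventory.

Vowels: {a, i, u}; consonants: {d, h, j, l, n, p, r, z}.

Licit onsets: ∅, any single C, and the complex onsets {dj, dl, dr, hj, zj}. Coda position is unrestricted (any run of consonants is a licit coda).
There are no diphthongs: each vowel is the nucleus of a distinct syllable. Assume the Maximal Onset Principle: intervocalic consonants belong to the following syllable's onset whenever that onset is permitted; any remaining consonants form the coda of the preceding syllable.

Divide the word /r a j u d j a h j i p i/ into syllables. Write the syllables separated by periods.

ra.ju.dja.hji.pi

The vowels are a, u, a, i, i — 5 nuclei, so 5 syllables.
/a…u/ gap (V1→V2): just /j/ — single C goes to the following onset.
/u…a/ gap (V2→V3): /dj/ is a licit onset in full, so it all attaches to the next syllable.
/a…i/ gap (V3→V4): cluster /hj/ — /hj/ is itself a permitted onset, so the whole cluster goes right; preceding coda = ∅.
/i…i/ gap (V4→V5): /p/ is a single consonant, so it becomes the next onset.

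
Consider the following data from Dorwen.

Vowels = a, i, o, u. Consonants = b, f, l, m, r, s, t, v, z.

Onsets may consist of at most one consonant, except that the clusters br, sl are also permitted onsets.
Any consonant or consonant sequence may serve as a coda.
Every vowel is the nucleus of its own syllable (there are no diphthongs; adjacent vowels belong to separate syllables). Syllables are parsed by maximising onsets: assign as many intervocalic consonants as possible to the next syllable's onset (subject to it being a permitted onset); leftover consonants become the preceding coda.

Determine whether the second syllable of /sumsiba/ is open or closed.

The vowels are u, i, a — 3 nuclei, so 3 syllables.
Between /u/ (V1) and /i/ (V2): /ms/; trying suffixes from longest down, /s/ is the first permitted one, so coda /m/ | onset /s/.
Between /i/ (V2) and /a/ (V3): just /b/ — single C goes to the following onset.
Result: sum.si.ba.
Syllable 2 is /si/; it ends in its nucleus with no coda, so it is open.

open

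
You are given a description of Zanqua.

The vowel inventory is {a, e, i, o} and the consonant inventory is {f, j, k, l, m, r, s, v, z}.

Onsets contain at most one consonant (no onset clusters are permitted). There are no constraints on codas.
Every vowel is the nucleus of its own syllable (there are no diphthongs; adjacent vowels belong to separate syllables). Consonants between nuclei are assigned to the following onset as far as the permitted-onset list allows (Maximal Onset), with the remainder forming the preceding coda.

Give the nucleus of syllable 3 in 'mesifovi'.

The vowels are e, i, o, i — 4 nuclei, so 4 syllables.
The third nucleus (vowel 3 from the left) is /o/.

o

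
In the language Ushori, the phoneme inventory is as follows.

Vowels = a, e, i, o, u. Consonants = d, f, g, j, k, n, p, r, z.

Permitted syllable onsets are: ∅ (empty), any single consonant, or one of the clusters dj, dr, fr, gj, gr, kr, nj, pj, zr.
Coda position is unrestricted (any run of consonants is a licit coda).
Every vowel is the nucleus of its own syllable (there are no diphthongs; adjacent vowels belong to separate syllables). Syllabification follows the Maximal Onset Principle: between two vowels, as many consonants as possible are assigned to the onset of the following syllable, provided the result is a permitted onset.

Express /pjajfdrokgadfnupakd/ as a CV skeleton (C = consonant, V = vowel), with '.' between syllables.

The vowels are a, o, a, u, a — 5 nuclei, so 5 syllables.
V1 /a/ – V2 /o/: /jfdr/ splits as /jf/ + /dr/ (/dr/ is the longest suffix that is a licit onset).
V2 /o/ – V3 /a/: cluster /kg/ — the longest permitted-onset suffix is /g/; onset = /g/, preceding coda = /k/.
V3 /a/ – V4 /u/: /dfn/; trying suffixes from longest down, /n/ is the first permitted one, so coda /df/ | onset /n/.
V4 /u/ – V5 /a/: just /p/ — single C goes to the following onset.
Syllabification: pjajf.drok.gadf.nu.pakd.
Mapping each syllable to C/V: /pjajf/ → CCVCC, /drok/ → CCVC, /gadf/ → CVCC, /nu/ → CV, /pakd/ → CVCC.

CCVCC.CCVC.CVCC.CV.CVCC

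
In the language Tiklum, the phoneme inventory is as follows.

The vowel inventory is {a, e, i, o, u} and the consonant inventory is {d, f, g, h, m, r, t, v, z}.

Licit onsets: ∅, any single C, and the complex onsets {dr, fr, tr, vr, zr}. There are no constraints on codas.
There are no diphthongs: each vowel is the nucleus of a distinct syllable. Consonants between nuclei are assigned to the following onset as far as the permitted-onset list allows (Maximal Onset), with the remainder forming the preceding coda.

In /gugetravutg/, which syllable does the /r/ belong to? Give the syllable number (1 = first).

The vowels are u, e, a, u — 4 nuclei, so 4 syllables.
V1 /u/ – V2 /e/: /g/ is a single consonant, so it becomes the next onset.
V2 /e/ – V3 /a/: cluster /tr/ — /tr/ is itself a permitted onset, so the whole cluster goes right; preceding coda = ∅.
V3 /a/ – V4 /u/: just /v/ — single C goes to the following onset.
Result: gu.ge.tra.vutg.
The /r/ is in the onset of syllable 3 (/tra/).

3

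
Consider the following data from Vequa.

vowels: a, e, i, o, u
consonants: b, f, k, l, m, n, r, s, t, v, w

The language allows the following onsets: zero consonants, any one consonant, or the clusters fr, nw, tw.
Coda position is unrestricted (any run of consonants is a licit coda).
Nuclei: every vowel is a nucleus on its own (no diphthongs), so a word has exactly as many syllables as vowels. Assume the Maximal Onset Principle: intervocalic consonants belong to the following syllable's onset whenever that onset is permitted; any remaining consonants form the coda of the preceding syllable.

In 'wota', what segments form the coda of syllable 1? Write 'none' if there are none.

none

Vowels present: o, a; each is a nucleus, giving 2 syllables.
σ1/σ2 boundary: /t/ → onset of the next syllable (single consonants are always licit onsets).
Putting it together: wo.ta.
Syllable 1 is /wo/: onset /w/, nucleus /o/, coda ∅.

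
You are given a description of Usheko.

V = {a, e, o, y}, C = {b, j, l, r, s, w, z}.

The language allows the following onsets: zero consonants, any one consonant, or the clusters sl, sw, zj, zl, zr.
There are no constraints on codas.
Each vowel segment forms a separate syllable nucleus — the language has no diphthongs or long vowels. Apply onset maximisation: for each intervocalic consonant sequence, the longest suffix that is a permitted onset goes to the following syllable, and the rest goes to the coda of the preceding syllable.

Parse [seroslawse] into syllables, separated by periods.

Nuclei (vowels): e, o, a, e → 4 syllables.
/e…o/ gap (V1→V2): /r/ is a single consonant, so it becomes the next onset.
/o…a/ gap (V2→V3): /sl/ is a licit onset in full, so it all attaches to the next syllable.
/a…e/ gap (V3→V4): /ws/ splits as /w/ + /s/ (/s/ is the longest suffix that is a licit onset).

se.ro.slaw.se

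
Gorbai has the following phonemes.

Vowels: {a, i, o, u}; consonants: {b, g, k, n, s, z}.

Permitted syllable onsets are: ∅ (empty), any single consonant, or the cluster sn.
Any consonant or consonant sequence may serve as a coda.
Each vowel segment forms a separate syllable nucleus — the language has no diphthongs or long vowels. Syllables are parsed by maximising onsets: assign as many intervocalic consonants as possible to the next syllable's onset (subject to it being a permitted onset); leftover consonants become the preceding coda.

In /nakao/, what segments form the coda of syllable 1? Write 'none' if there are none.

Vowels present: a, a, o; each is a nucleus, giving 3 syllables.
V1 /a/ – V2 /a/: /k/ → onset of the next syllable (single consonants are always licit onsets).
V2 /a/ – V3 /o/: no consonants, so the boundary falls immediately after /a/.
Syllabification: na.ka.o.
Syllable 1 is /na/: onset /n/, nucleus /a/, coda ∅.

none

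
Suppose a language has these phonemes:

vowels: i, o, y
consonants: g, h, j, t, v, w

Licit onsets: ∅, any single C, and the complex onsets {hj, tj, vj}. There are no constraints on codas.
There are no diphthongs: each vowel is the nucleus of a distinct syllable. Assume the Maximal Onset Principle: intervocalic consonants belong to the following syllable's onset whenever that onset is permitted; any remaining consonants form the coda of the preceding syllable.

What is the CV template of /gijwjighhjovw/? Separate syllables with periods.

The vowels are i, i, o — 3 nuclei, so 3 syllables.
/i…i/ gap (V1→V2): /jwj/; trying suffixes from longest down, /j/ is the first permitted one, so coda /jw/ | onset /j/.
/i…o/ gap (V2→V3): /ghhj/ splits as /gh/ + /hj/ (/hj/ is the longest suffix that is a licit onset).
So the parse is gijw.jigh.hjovw.
Mapping each syllable to C/V: /gijw/ → CVCC, /jigh/ → CVCC, /hjovw/ → CCVCC.

CVCC.CVCC.CCVCC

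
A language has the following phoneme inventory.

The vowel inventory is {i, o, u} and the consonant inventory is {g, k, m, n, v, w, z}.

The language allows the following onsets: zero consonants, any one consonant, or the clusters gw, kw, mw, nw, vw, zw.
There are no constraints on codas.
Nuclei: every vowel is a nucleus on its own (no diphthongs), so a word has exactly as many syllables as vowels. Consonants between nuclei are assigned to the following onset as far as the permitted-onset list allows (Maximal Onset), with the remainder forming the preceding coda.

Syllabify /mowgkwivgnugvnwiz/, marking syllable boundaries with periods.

mowg.kwivg.nugv.nwiz

The vowels are o, i, u, i — 4 nuclei, so 4 syllables.
Between /o/ (V1) and /i/ (V2): /wgkw/ — longest licit onset from the right is /kw/, leaving /wg/ as coda.
Between /i/ (V2) and /u/ (V3): cluster /vgn/ — the longest permitted-onset suffix is /n/; onset = /n/, preceding coda = /vg/.
Between /u/ (V3) and /i/ (V4): /gvnw/ splits as /gv/ + /nw/ (/nw/ is the longest suffix that is a licit onset).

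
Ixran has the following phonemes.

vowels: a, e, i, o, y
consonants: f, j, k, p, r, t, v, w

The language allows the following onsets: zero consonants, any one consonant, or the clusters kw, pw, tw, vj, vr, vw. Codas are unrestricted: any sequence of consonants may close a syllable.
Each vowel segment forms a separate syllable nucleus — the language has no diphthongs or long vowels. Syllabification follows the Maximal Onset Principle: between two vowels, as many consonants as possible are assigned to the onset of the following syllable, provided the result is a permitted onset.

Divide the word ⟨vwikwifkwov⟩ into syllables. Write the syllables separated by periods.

vwi.kwif.kwov

Nuclei (vowels): i, i, o → 3 syllables.
V1 /i/ – V2 /i/: cluster /kw/ — /kw/ is itself a permitted onset, so the whole cluster goes right; preceding coda = ∅.
V2 /i/ – V3 /o/: cluster /fkw/ — the longest permitted-onset suffix is /kw/; onset = /kw/, preceding coda = /f/.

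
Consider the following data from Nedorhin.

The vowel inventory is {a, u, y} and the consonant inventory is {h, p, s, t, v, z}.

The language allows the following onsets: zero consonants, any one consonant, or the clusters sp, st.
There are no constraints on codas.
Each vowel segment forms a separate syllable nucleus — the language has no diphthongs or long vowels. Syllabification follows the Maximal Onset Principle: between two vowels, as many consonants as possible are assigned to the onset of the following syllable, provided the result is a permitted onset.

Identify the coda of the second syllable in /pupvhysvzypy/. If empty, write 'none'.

Vowels present: u, y, y, y; each is a nucleus, giving 4 syllables.
Between /u/ (V1) and /y/ (V2): /pvh/ splits as /pv/ + /h/ (/h/ is the longest suffix that is a licit onset).
Between /y/ (V2) and /y/ (V3): cluster /svz/ — the longest permitted-onset suffix is /z/; onset = /z/, preceding coda = /sv/.
Between /y/ (V3) and /y/ (V4): /p/ → onset of the next syllable (single consonants are always licit onsets).
So the parse is pupv.hysv.zy.py.
Syllable 2 is /hysv/: onset /h/, nucleus /y/, coda /sv/.

sv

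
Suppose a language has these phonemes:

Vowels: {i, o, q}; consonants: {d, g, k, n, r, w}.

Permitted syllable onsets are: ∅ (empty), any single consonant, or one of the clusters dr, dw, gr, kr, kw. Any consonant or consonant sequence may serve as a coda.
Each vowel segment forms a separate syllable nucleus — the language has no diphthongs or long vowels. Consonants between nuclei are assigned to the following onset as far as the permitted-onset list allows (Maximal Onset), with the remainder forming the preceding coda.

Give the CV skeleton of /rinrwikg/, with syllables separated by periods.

CVCC.CVCC

Nuclei (vowels): i, i → 2 syllables.
/i…i/ gap (V1→V2): cluster /nrw/ — the longest permitted-onset suffix is /w/; onset = /w/, preceding coda = /nr/.
Putting it together: rinr.wikg.
Mapping each syllable to C/V: /rinr/ → CVCC, /wikg/ → CVCC.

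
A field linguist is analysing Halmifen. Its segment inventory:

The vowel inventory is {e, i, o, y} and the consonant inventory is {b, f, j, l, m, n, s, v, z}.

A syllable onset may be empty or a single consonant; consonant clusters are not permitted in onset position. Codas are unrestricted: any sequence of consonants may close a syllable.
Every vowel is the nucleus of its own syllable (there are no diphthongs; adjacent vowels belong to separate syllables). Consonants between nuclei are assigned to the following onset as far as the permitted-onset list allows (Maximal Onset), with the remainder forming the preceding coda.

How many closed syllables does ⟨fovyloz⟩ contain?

1

The vowels are o, y, o — 3 nuclei, so 3 syllables.
/o…y/ gap (V1→V2): /v/ → onset of the next syllable (single consonants are always licit onsets).
/y…o/ gap (V2→V3): /l/ is a single consonant, so it becomes the next onset.
So the parse is fo.vy.loz.
Classifying each syllable: /fo/ (open), /vy/ (open), /loz/ (closed).
Closed syllables: 1.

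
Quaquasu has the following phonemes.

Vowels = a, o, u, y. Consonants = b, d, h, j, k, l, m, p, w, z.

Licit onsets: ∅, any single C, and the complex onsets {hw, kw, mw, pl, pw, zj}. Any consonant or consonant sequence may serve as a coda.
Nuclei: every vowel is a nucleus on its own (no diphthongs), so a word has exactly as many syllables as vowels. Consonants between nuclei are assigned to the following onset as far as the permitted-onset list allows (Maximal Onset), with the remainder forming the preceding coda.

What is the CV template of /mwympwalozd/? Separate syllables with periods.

The vowels are y, a, o — 3 nuclei, so 3 syllables.
/y…a/ gap (V1→V2): /mpw/ splits as /m/ + /pw/ (/pw/ is the longest suffix that is a licit onset).
/a…o/ gap (V2→V3): /l/ is a single consonant, so it becomes the next onset.
So the parse is mwym.pwa.lozd.
Mapping each syllable to C/V: /mwym/ → CCVC, /pwa/ → CCV, /lozd/ → CVCC.

CCVC.CCV.CVCC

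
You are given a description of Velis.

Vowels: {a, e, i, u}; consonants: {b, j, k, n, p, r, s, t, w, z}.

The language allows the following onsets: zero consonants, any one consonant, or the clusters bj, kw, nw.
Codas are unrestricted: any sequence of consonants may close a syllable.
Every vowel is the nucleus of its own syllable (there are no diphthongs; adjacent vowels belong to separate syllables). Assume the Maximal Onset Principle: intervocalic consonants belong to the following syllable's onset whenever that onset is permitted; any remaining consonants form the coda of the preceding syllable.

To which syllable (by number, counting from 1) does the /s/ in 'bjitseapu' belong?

Nuclei (vowels): i, e, a, u → 4 syllables.
σ1/σ2 boundary: cluster /ts/ — the longest permitted-onset suffix is /s/; onset = /s/, preceding coda = /t/.
σ2/σ3 boundary: nothing intervenes; syllable break is V.V.
σ3/σ4 boundary: /p/ → onset of the next syllable (single consonants are always licit onsets).
So the parse is bjit.se.a.pu.
The /s/ is in the onset of syllable 2 (/se/).

2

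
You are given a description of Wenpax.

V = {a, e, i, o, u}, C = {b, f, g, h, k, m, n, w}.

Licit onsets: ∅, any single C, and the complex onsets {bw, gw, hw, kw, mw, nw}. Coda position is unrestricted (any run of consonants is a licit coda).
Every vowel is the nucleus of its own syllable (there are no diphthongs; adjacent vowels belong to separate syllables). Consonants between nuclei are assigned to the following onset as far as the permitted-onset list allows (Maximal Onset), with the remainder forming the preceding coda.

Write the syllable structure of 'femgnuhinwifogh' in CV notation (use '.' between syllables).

The vowels are e, u, i, i, o — 5 nuclei, so 5 syllables.
V1 /e/ – V2 /u/: /mgn/ — longest licit onset from the right is /n/, leaving /mg/ as coda.
V2 /u/ – V3 /i/: /h/ is a single consonant, so it becomes the next onset.
V3 /i/ – V4 /i/: cluster /nw/ — /nw/ is itself a permitted onset, so the whole cluster goes right; preceding coda = ∅.
V4 /i/ – V5 /o/: /f/ → onset of the next syllable (single consonants are always licit onsets).
Syllabification: femg.nu.hi.nwi.fogh.
Mapping each syllable to C/V: /femg/ → CVCC, /nu/ → CV, /hi/ → CV, /nwi/ → CCV, /fogh/ → CVCC.

CVCC.CV.CV.CCV.CVCC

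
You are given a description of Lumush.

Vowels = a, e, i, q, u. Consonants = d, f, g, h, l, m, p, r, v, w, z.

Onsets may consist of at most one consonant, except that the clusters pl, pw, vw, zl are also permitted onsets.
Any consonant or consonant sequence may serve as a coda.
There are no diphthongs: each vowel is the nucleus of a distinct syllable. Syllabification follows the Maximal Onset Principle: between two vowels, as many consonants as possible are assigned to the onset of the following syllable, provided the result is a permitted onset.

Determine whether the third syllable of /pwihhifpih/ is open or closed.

The vowels are i, i, i — 3 nuclei, so 3 syllables.
/i…i/ gap (V1→V2): /hh/; trying suffixes from longest down, /h/ is the first permitted one, so coda /h/ | onset /h/.
/i…i/ gap (V2→V3): /fp/ — longest licit onset from the right is /p/, leaving /f/ as coda.
Syllabification: pwih.hif.pih.
Syllable 3 is /pih/ with coda /h/, so it is closed.

closed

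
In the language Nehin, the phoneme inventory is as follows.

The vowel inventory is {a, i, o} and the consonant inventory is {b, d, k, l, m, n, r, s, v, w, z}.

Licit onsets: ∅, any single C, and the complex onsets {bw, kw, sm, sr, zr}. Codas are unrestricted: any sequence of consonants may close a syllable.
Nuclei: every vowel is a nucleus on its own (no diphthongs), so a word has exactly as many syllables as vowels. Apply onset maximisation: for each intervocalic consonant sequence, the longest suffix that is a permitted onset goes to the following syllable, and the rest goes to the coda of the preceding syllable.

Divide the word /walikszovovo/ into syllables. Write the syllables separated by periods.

wa.liks.zo.vo.vo

Nuclei (vowels): a, i, o, o, o → 5 syllables.
/a…i/ gap (V1→V2): /l/ is a single consonant, so it becomes the next onset.
/i…o/ gap (V2→V3): /ksz/ — longest licit onset from the right is /z/, leaving /ks/ as coda.
/o…o/ gap (V3→V4): just /v/ — single C goes to the following onset.
/o…o/ gap (V4→V5): /v/ is a single consonant, so it becomes the next onset.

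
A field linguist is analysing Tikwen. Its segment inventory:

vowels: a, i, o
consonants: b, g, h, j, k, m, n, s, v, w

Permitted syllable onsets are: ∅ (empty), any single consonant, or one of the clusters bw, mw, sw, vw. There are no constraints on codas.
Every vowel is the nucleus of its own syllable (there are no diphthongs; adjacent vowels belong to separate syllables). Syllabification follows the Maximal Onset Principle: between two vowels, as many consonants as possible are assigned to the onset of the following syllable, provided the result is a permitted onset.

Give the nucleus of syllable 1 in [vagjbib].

The vowels are a, i — 2 nuclei, so 2 syllables.
The first nucleus (vowel 1 from the left) is /a/.

a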